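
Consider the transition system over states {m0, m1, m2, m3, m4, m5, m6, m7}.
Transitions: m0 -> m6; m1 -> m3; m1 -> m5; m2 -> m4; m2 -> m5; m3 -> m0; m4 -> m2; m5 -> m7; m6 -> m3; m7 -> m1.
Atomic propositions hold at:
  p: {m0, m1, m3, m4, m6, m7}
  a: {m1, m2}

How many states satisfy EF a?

5

EF a: least fixpoint, start Z0 = {m1, m2}, add states with some successor in Z. Z1 = {m1, m2, m4, m7}; Z2 = {m1, m2, m4, m5, m7}; fixed.
Sat(EF a) = {m1, m2, m4, m5, m7}
|Sat(EF a)| = |{m1, m2, m4, m5, m7}| = 5.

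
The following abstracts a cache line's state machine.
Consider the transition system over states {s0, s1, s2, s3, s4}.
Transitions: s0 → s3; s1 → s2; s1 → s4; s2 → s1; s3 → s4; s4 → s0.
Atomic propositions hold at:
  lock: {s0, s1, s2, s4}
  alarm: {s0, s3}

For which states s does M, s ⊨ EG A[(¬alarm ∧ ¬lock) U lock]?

{s1, s2}

Sat(¬alarm) = {s1, s2, s4}
Sat(¬lock) = {s3}
Sat(¬alarm ∧ ¬lock) = ∅
A[(¬alarm ∧ ¬lock) U lock]: least fixpoint, start Z0 = Sat(lock) = {s0, s1, s2, s4}, add states in Sat(¬alarm ∧ ¬lock) with every successor in Z. Already a fixed point.
Sat(A[(¬alarm ∧ ¬lock) U lock]) = {s0, s1, s2, s4}
EG A[(¬alarm ∧ ¬lock) U lock]: greatest fixpoint, start Z0 = {s0, s1, s2, s4}, keep only states in Sat with some successor in Z. Z1 = {s1, s2, s4}; Z2 = {s1, s2}; fixed.
Sat(EG A[(¬alarm ∧ ¬lock) U lock]) = {s1, s2}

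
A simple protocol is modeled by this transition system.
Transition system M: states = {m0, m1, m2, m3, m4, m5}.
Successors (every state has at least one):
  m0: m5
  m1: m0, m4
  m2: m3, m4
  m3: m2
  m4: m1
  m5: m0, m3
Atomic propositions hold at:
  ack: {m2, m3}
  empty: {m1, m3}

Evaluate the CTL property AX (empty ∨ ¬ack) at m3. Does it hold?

No

Sat(¬ack) = {m0, m1, m4, m5}
Sat(empty ∨ ¬ack) = {m0, m1, m3, m4, m5}
Sat(AX (empty ∨ ¬ack)) = {s : every successor in {m0, m1, m3, m4, m5}} = {m0, m1, m2, m4, m5}
m3 ∉ Sat(AX (empty ∨ ¬ack)) = {m0, m1, m2, m4, m5}, so the formula does not hold at m3.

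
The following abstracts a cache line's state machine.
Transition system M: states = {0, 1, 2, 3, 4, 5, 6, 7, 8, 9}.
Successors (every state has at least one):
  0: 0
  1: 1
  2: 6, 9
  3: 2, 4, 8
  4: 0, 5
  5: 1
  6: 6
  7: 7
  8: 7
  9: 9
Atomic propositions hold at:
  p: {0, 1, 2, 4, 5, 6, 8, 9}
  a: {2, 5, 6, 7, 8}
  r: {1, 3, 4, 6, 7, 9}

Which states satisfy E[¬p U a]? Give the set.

{2, 3, 5, 6, 7, 8}

Sat(¬p) = {3, 7}
E[¬p U a]: least fixpoint, start Z0 = Sat(a) = {2, 5, 6, 7, 8}, add states in Sat(¬p) with some successor in Z. Z1 = {2, 3, 5, 6, 7, 8}; fixed.
Sat(E[¬p U a]) = {2, 3, 5, 6, 7, 8}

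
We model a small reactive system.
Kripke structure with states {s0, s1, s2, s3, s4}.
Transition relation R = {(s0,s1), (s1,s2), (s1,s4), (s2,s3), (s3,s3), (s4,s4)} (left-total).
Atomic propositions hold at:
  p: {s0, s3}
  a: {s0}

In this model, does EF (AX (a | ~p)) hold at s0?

Sat(~p) = {s1, s2, s4}
Sat(a | ~p) = {s0, s1, s2, s4}
Sat(AX (a | ~p)) = {s : every successor in {s0, s1, s2, s4}} = {s0, s1, s4}
EF (AX (a | ~p)): least fixpoint, start Z0 = {s0, s1, s4}, add states with some successor in Z. Already a fixed point.
Sat(EF (AX (a | ~p))) = {s0, s1, s4}
s0 ∈ Sat(EF (AX (a | ~p))) = {s0, s1, s4}, so the formula holds at s0.

Yes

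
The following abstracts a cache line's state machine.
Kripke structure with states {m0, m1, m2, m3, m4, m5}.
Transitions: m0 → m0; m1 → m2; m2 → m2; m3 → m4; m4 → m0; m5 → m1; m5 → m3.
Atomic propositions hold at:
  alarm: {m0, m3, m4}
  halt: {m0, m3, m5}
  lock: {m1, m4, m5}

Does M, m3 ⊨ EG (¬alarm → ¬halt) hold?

Yes

Sat(¬alarm) = {m1, m2, m5}
Sat(¬halt) = {m1, m2, m4}
Sat(¬alarm → ¬halt) = {m0, m1, m2, m3, m4}
EG (¬alarm → ¬halt): greatest fixpoint, start Z0 = {m0, m1, m2, m3, m4}, keep only states in Sat with some successor in Z. Already a fixed point.
Sat(EG (¬alarm → ¬halt)) = {m0, m1, m2, m3, m4}
m3 ∈ Sat(EG (¬alarm → ¬halt)) = {m0, m1, m2, m3, m4}, so the formula holds at m3.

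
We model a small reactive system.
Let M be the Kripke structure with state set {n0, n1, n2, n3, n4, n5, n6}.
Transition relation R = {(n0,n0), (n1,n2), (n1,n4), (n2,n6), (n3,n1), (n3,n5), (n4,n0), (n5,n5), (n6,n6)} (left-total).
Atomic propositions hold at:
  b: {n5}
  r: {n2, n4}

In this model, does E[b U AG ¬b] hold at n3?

No

Sat(¬b) = {n0, n1, n2, n3, n4, n6}
AG ¬b: greatest fixpoint, start Z0 = {n0, n1, n2, n3, n4, n6}, keep only states in Sat with every successor in Z. Z1 = {n0, n1, n2, n4, n6}; fixed.
Sat(AG ¬b) = {n0, n1, n2, n4, n6}
E[b U AG ¬b]: least fixpoint, start Z0 = Sat(AG ¬b) = {n0, n1, n2, n4, n6}, add states in Sat(b) with some successor in Z. Already a fixed point.
Sat(E[b U AG ¬b]) = {n0, n1, n2, n4, n6}
n3 ∉ Sat(E[b U AG ¬b]) = {n0, n1, n2, n4, n6}, so the formula does not hold at n3.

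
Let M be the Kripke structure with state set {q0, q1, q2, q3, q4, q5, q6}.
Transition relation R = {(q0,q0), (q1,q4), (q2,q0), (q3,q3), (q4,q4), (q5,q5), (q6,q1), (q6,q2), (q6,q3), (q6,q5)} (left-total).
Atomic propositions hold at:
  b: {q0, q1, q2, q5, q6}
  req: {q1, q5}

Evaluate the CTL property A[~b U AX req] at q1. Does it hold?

Sat(~b) = {q3, q4}
Sat(AX req) = {s : every successor in {q1, q5}} = {q5}
A[~b U AX req]: least fixpoint, start Z0 = Sat(AX req) = {q5}, add states in Sat(~b) with every successor in Z. Already a fixed point.
Sat(A[~b U AX req]) = {q5}
q1 ∉ Sat(A[~b U AX req]) = {q5}, so the formula does not hold at q1.

No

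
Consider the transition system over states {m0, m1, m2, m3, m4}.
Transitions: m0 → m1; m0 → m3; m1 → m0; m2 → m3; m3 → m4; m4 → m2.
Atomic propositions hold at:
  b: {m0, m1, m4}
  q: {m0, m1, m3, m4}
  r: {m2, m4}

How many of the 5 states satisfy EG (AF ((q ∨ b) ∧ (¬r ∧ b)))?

2

Sat(q ∨ b) = {m0, m1, m3, m4}
Sat(¬r) = {m0, m1, m3}
Sat(¬r ∧ b) = {m0, m1}
Sat((q ∨ b) ∧ (¬r ∧ b)) = {m0, m1}
AF ((q ∨ b) ∧ (¬r ∧ b)): least fixpoint, start Z0 = {m0, m1}, add states with every successor in Z. Already a fixed point.
Sat(AF ((q ∨ b) ∧ (¬r ∧ b))) = {m0, m1}
EG (AF ((q ∨ b) ∧ (¬r ∧ b))): greatest fixpoint, start Z0 = {m0, m1}, keep only states in Sat with some successor in Z. Already a fixed point.
Sat(EG (AF ((q ∨ b) ∧ (¬r ∧ b)))) = {m0, m1}
|Sat(EG (AF ((q ∨ b) ∧ (¬r ∧ b))))| = |{m0, m1}| = 2.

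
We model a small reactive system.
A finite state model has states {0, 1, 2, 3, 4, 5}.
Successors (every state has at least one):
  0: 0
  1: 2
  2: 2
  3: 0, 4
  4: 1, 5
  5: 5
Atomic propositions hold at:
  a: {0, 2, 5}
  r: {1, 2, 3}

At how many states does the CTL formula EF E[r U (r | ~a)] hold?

Sat(~a) = {1, 3, 4}
Sat(r | ~a) = {1, 2, 3, 4}
E[r U (r | ~a)]: least fixpoint, start Z0 = Sat((r | ~a)) = {1, 2, 3, 4}, add states in Sat(r) with some successor in Z. Already a fixed point.
Sat(E[r U (r | ~a)]) = {1, 2, 3, 4}
EF E[r U (r | ~a)]: least fixpoint, start Z0 = {1, 2, 3, 4}, add states with some successor in Z. Already a fixed point.
Sat(EF E[r U (r | ~a)]) = {1, 2, 3, 4}
|Sat(EF E[r U (r | ~a)])| = |{1, 2, 3, 4}| = 4.

4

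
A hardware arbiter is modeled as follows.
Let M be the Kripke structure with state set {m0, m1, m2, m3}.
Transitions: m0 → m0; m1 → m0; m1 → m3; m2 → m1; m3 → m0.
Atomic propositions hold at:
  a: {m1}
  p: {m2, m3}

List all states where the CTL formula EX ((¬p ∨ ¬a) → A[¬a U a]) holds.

Sat(¬p) = {m0, m1}
Sat(¬a) = {m0, m2, m3}
Sat(¬p ∨ ¬a) = {m0, m1, m2, m3}
A[¬a U a]: least fixpoint, start Z0 = Sat(a) = {m1}, add states in Sat(¬a) with every successor in Z. Z1 = {m1, m2}; fixed.
Sat(A[¬a U a]) = {m1, m2}
Sat((¬p ∨ ¬a) → A[¬a U a]) = {m1, m2}
Sat(EX ((¬p ∨ ¬a) → A[¬a U a])) = {s : some successor in {m1, m2}} = {m2}

{m2}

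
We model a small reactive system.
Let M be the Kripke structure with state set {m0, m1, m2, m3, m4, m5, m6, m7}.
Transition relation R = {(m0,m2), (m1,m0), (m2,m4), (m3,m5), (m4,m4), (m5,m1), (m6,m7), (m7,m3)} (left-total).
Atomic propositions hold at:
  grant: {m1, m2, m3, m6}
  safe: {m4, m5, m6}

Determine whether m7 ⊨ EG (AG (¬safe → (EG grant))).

Sat(¬safe) = {m0, m1, m2, m3, m7}
EG grant: greatest fixpoint, start Z0 = {m1, m2, m3, m6}, keep only states in Sat with some successor in Z. Z1 = ∅; fixed.
Sat(EG grant) = ∅
Sat(¬safe → (EG grant)) = {m4, m5, m6}
AG (¬safe → (EG grant)): greatest fixpoint, start Z0 = {m4, m5, m6}, keep only states in Sat with every successor in Z. Z1 = {m4}; fixed.
Sat(AG (¬safe → (EG grant))) = {m4}
EG (AG (¬safe → (EG grant))): greatest fixpoint, start Z0 = {m4}, keep only states in Sat with some successor in Z. Already a fixed point.
Sat(EG (AG (¬safe → (EG grant)))) = {m4}
m7 ∉ Sat(EG (AG (¬safe → (EG grant)))) = {m4}, so the formula does not hold at m7.

No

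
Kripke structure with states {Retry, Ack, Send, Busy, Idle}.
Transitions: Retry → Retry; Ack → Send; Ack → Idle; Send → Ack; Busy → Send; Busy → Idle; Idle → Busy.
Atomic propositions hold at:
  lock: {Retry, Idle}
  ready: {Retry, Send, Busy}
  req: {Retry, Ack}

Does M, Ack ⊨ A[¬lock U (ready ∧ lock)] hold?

Sat(¬lock) = {Ack, Send, Busy}
Sat(ready ∧ lock) = {Retry}
A[¬lock U (ready ∧ lock)]: least fixpoint, start Z0 = Sat((ready ∧ lock)) = {Retry}, add states in Sat(¬lock) with every successor in Z. Already a fixed point.
Sat(A[¬lock U (ready ∧ lock)]) = {Retry}
Ack ∉ Sat(A[¬lock U (ready ∧ lock)]) = {Retry}, so the formula does not hold at Ack.

No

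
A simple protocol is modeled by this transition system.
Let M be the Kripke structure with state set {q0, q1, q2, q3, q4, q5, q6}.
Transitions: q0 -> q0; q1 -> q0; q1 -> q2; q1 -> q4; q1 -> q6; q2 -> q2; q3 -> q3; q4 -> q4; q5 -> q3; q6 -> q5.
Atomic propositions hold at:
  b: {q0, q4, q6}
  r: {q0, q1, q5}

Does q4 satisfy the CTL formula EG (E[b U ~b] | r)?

Sat(~b) = {q1, q2, q3, q5}
E[b U ~b]: least fixpoint, start Z0 = Sat(~b) = {q1, q2, q3, q5}, add states in Sat(b) with some successor in Z. Z1 = {q1, q2, q3, q5, q6}; fixed.
Sat(E[b U ~b]) = {q1, q2, q3, q5, q6}
Sat(E[b U ~b] | r) = {q0, q1, q2, q3, q5, q6}
EG (E[b U ~b] | r): greatest fixpoint, start Z0 = {q0, q1, q2, q3, q5, q6}, keep only states in Sat with some successor in Z. Already a fixed point.
Sat(EG (E[b U ~b] | r)) = {q0, q1, q2, q3, q5, q6}
q4 ∉ Sat(EG (E[b U ~b] | r)) = {q0, q1, q2, q3, q5, q6}, so the formula does not hold at q4.

No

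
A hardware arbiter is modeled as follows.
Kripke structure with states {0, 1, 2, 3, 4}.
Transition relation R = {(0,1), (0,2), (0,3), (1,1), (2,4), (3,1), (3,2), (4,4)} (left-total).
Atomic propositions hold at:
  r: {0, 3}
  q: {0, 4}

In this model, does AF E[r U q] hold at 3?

No

E[r U q]: least fixpoint, start Z0 = Sat(q) = {0, 4}, add states in Sat(r) with some successor in Z. Already a fixed point.
Sat(E[r U q]) = {0, 4}
AF E[r U q]: least fixpoint, start Z0 = {0, 4}, add states with every successor in Z. Z1 = {0, 2, 4}; fixed.
Sat(AF E[r U q]) = {0, 2, 4}
3 ∉ Sat(AF E[r U q]) = {0, 2, 4}, so the formula does not hold at 3.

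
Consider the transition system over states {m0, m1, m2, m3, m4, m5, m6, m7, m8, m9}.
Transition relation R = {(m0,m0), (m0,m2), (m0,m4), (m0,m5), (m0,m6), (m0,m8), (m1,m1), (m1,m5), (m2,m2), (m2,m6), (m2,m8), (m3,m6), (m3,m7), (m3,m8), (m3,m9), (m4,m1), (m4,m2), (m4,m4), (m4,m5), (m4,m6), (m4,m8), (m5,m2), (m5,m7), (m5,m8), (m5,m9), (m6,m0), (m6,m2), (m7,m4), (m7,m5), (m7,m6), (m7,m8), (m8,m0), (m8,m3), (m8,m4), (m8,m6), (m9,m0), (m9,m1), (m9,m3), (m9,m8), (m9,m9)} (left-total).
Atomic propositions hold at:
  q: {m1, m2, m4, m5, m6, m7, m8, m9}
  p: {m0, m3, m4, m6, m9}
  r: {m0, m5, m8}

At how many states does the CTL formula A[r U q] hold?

A[r U q]: least fixpoint, start Z0 = Sat(q) = {m1, m2, m4, m5, m6, m7, m8, m9}, add states in Sat(r) with every successor in Z. Already a fixed point.
Sat(A[r U q]) = {m1, m2, m4, m5, m6, m7, m8, m9}
|Sat(A[r U q])| = |{m1, m2, m4, m5, m6, m7, m8, m9}| = 8.

8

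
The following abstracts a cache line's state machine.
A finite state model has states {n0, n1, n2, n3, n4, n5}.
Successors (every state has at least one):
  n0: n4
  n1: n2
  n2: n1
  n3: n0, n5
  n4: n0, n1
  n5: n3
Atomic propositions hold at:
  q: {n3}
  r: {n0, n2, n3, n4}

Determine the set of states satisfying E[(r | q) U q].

Sat(r | q) = {n0, n2, n3, n4}
E[(r | q) U q]: least fixpoint, start Z0 = Sat(q) = {n3}, add states in Sat(r | q) with some successor in Z. Already a fixed point.
Sat(E[(r | q) U q]) = {n3}

{n3}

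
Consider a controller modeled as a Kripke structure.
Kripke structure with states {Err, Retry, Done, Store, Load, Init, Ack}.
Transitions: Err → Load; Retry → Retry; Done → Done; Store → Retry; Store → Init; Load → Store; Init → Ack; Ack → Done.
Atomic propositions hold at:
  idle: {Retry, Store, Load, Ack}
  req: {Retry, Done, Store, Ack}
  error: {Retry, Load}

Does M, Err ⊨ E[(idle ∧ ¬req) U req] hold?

Sat(¬req) = {Err, Load, Init}
Sat(idle ∧ ¬req) = {Load}
E[(idle ∧ ¬req) U req]: least fixpoint, start Z0 = Sat(req) = {Retry, Done, Store, Ack}, add states in Sat(idle ∧ ¬req) with some successor in Z. Z1 = {Retry, Done, Store, Load, Ack}; fixed.
Sat(E[(idle ∧ ¬req) U req]) = {Retry, Done, Store, Load, Ack}
Err ∉ Sat(E[(idle ∧ ¬req) U req]) = {Retry, Done, Store, Load, Ack}, so the formula does not hold at Err.

No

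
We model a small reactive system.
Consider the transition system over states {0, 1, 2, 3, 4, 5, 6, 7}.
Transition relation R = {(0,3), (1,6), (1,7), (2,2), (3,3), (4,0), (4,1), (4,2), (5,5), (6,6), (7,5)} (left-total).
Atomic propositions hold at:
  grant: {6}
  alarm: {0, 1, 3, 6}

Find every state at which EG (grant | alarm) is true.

Sat(grant | alarm) = {0, 1, 3, 6}
EG (grant | alarm): greatest fixpoint, start Z0 = {0, 1, 3, 6}, keep only states in Sat with some successor in Z. Already a fixed point.
Sat(EG (grant | alarm)) = {0, 1, 3, 6}

{0, 1, 3, 6}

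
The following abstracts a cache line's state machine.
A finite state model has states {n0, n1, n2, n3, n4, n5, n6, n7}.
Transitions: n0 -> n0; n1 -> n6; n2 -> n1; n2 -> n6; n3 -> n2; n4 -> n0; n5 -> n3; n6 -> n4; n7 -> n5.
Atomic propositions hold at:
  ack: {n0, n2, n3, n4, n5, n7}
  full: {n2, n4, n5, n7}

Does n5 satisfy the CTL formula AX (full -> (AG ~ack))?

Sat(~ack) = {n1, n6}
AG ~ack: greatest fixpoint, start Z0 = {n1, n6}, keep only states in Sat with every successor in Z. Z1 = {n1}; Z2 = ∅; fixed.
Sat(AG ~ack) = ∅
Sat(full -> (AG ~ack)) = {n0, n1, n3, n6}
Sat(AX (full -> (AG ~ack))) = {s : every successor in {n0, n1, n3, n6}} = {n0, n1, n2, n4, n5}
n5 ∈ Sat(AX (full -> (AG ~ack))) = {n0, n1, n2, n4, n5}, so the formula holds at n5.

Yes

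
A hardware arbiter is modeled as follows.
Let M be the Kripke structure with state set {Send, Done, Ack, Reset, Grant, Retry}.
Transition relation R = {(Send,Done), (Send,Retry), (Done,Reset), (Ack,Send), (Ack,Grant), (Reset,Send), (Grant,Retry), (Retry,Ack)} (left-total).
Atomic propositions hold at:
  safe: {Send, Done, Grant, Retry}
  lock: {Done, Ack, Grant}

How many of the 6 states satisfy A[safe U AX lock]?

Sat(AX lock) = {s : every successor in {Done, Ack, Grant}} = {Retry}
A[safe U AX lock]: least fixpoint, start Z0 = Sat(AX lock) = {Retry}, add states in Sat(safe) with every successor in Z. Z1 = {Grant, Retry}; fixed.
Sat(A[safe U AX lock]) = {Grant, Retry}
|Sat(A[safe U AX lock])| = |{Grant, Retry}| = 2.

2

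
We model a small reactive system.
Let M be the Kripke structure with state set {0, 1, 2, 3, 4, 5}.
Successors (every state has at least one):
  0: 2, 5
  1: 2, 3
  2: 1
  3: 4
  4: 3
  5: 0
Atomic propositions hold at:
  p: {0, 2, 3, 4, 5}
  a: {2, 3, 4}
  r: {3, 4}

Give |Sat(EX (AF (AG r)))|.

AG r: greatest fixpoint, start Z0 = {3, 4}, keep only states in Sat with every successor in Z. Already a fixed point.
Sat(AG r) = {3, 4}
AF (AG r): least fixpoint, start Z0 = {3, 4}, add states with every successor in Z. Already a fixed point.
Sat(AF (AG r)) = {3, 4}
Sat(EX (AF (AG r))) = {s : some successor in {3, 4}} = {1, 3, 4}
|Sat(EX (AF (AG r)))| = |{1, 3, 4}| = 3.

3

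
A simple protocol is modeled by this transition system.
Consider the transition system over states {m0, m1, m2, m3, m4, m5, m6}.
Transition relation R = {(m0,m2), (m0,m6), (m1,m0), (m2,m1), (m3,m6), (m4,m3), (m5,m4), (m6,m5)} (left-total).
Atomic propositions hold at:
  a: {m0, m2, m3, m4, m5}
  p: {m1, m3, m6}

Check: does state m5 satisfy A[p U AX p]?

Sat(AX p) = {s : every successor in {m1, m3, m6}} = {m2, m3, m4}
A[p U AX p]: least fixpoint, start Z0 = Sat(AX p) = {m2, m3, m4}, add states in Sat(p) with every successor in Z. Already a fixed point.
Sat(A[p U AX p]) = {m2, m3, m4}
m5 ∉ Sat(A[p U AX p]) = {m2, m3, m4}, so the formula does not hold at m5.

No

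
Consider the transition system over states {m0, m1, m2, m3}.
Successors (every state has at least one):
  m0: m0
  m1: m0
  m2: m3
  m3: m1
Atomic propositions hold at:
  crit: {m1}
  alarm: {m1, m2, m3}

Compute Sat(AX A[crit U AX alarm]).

{m2}

Sat(AX alarm) = {s : every successor in {m1, m2, m3}} = {m2, m3}
A[crit U AX alarm]: least fixpoint, start Z0 = Sat(AX alarm) = {m2, m3}, add states in Sat(crit) with every successor in Z. Already a fixed point.
Sat(A[crit U AX alarm]) = {m2, m3}
Sat(AX A[crit U AX alarm]) = {s : every successor in {m2, m3}} = {m2}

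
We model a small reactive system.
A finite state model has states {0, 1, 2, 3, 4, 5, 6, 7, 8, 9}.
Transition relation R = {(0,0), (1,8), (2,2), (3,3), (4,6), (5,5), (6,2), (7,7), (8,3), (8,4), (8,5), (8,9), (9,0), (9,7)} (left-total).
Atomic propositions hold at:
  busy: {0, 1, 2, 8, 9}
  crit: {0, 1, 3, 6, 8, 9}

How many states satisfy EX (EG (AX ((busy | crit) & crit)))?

4

Sat(busy | crit) = {0, 1, 2, 3, 6, 8, 9}
Sat((busy | crit) & crit) = {0, 1, 3, 6, 8, 9}
Sat(AX ((busy | crit) & crit)) = {s : every successor in {0, 1, 3, 6, 8, 9}} = {0, 1, 3, 4}
EG (AX ((busy | crit) & crit)): greatest fixpoint, start Z0 = {0, 1, 3, 4}, keep only states in Sat with some successor in Z. Z1 = {0, 3}; fixed.
Sat(EG (AX ((busy | crit) & crit))) = {0, 3}
Sat(EX (EG (AX ((busy | crit) & crit)))) = {s : some successor in {0, 3}} = {0, 3, 8, 9}
|Sat(EX (EG (AX ((busy | crit) & crit))))| = |{0, 3, 8, 9}| = 4.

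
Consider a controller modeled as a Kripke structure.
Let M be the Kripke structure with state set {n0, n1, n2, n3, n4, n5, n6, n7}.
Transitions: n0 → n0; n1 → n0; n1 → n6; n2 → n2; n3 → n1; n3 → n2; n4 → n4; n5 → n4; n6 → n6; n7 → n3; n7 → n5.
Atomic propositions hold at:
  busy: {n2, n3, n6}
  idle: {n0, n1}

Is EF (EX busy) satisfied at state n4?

No

Sat(EX busy) = {s : some successor in {n2, n3, n6}} = {n1, n2, n3, n6, n7}
EF (EX busy): least fixpoint, start Z0 = {n1, n2, n3, n6, n7}, add states with some successor in Z. Already a fixed point.
Sat(EF (EX busy)) = {n1, n2, n3, n6, n7}
n4 ∉ Sat(EF (EX busy)) = {n1, n2, n3, n6, n7}, so the formula does not hold at n4.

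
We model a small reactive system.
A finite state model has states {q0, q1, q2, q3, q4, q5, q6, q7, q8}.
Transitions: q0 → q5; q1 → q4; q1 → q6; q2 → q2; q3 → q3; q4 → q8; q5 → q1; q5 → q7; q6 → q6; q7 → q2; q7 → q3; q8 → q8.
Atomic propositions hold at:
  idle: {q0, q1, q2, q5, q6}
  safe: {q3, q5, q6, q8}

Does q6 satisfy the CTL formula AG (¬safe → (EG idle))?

Yes

Sat(¬safe) = {q0, q1, q2, q4, q7}
EG idle: greatest fixpoint, start Z0 = {q0, q1, q2, q5, q6}, keep only states in Sat with some successor in Z. Already a fixed point.
Sat(EG idle) = {q0, q1, q2, q5, q6}
Sat(¬safe → (EG idle)) = {q0, q1, q2, q3, q5, q6, q8}
AG (¬safe → (EG idle)): greatest fixpoint, start Z0 = {q0, q1, q2, q3, q5, q6, q8}, keep only states in Sat with every successor in Z. Z1 = {q0, q2, q3, q6, q8}; Z2 = {q2, q3, q6, q8}; fixed.
Sat(AG (¬safe → (EG idle))) = {q2, q3, q6, q8}
q6 ∈ Sat(AG (¬safe → (EG idle))) = {q2, q3, q6, q8}, so the formula holds at q6.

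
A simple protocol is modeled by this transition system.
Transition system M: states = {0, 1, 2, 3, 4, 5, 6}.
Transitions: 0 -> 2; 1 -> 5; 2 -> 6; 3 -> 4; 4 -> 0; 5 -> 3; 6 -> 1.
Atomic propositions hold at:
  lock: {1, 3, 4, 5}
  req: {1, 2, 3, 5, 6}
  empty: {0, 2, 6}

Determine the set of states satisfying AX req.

{0, 1, 2, 5, 6}

Sat(AX req) = {s : every successor in {1, 2, 3, 5, 6}} = {0, 1, 2, 5, 6}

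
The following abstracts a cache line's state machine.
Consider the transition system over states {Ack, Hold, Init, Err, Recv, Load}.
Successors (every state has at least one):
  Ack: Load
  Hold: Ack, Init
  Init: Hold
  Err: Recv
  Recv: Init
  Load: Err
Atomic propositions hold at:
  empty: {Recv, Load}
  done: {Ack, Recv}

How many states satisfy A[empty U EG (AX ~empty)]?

Sat(~empty) = {Ack, Hold, Init, Err}
Sat(AX ~empty) = {s : every successor in {Ack, Hold, Init, Err}} = {Hold, Init, Recv, Load}
EG (AX ~empty): greatest fixpoint, start Z0 = {Hold, Init, Recv, Load}, keep only states in Sat with some successor in Z. Z1 = {Hold, Init, Recv}; fixed.
Sat(EG (AX ~empty)) = {Hold, Init, Recv}
A[empty U EG (AX ~empty)]: least fixpoint, start Z0 = Sat(EG (AX ~empty)) = {Hold, Init, Recv}, add states in Sat(empty) with every successor in Z. Already a fixed point.
Sat(A[empty U EG (AX ~empty)]) = {Hold, Init, Recv}
|Sat(A[empty U EG (AX ~empty)])| = |{Hold, Init, Recv}| = 3.

3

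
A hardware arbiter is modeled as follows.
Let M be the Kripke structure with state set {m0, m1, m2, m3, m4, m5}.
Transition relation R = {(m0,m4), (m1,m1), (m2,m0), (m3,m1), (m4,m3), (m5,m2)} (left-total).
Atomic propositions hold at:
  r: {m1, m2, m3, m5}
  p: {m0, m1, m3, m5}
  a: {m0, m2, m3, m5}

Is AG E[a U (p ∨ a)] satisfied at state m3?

Yes

Sat(p ∨ a) = {m0, m1, m2, m3, m5}
E[a U (p ∨ a)]: least fixpoint, start Z0 = Sat((p ∨ a)) = {m0, m1, m2, m3, m5}, add states in Sat(a) with some successor in Z. Already a fixed point.
Sat(E[a U (p ∨ a)]) = {m0, m1, m2, m3, m5}
AG E[a U (p ∨ a)]: greatest fixpoint, start Z0 = {m0, m1, m2, m3, m5}, keep only states in Sat with every successor in Z. Z1 = {m1, m2, m3, m5}; Z2 = {m1, m3, m5}; Z3 = {m1, m3}; fixed.
Sat(AG E[a U (p ∨ a)]) = {m1, m3}
m3 ∈ Sat(AG E[a U (p ∨ a)]) = {m1, m3}, so the formula holds at m3.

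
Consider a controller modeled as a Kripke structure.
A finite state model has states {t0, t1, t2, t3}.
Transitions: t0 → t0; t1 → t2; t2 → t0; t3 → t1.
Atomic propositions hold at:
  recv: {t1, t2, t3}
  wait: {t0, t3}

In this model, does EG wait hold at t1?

No

EG wait: greatest fixpoint, start Z0 = {t0, t3}, keep only states in Sat with some successor in Z. Z1 = {t0}; fixed.
Sat(EG wait) = {t0}
t1 ∉ Sat(EG wait) = {t0}, so the formula does not hold at t1.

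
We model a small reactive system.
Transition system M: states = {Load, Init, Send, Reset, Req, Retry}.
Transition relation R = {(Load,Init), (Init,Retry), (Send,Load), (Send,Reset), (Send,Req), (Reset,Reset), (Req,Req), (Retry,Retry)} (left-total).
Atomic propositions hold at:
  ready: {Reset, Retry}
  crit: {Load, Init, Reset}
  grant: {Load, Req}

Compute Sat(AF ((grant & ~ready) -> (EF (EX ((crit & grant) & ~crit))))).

Sat(~ready) = {Load, Init, Send, Req}
Sat(grant & ~ready) = {Load, Req}
Sat(crit & grant) = {Load}
Sat(~crit) = {Send, Req, Retry}
Sat((crit & grant) & ~crit) = ∅
Sat(EX ((crit & grant) & ~crit)) = {s : some successor in ∅} = ∅
EF (EX ((crit & grant) & ~crit)): least fixpoint, start Z0 = ∅, add states with some successor in Z. Already a fixed point.
Sat(EF (EX ((crit & grant) & ~crit))) = ∅
Sat((grant & ~ready) -> (EF (EX ((crit & grant) & ~crit)))) = {Init, Send, Reset, Retry}
AF ((grant & ~ready) -> (EF (EX ((crit & grant) & ~crit)))): least fixpoint, start Z0 = {Init, Send, Reset, Retry}, add states with every successor in Z. Z1 = {Load, Init, Send, Reset, Retry}; fixed.
Sat(AF ((grant & ~ready) -> (EF (EX ((crit & grant) & ~crit))))) = {Load, Init, Send, Reset, Retry}

{Load, Init, Send, Reset, Retry}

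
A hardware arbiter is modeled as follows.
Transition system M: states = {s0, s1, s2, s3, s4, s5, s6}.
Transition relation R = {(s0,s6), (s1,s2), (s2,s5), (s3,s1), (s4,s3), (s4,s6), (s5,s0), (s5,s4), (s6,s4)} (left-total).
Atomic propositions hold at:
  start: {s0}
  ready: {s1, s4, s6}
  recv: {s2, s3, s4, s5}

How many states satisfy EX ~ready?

4

Sat(~ready) = {s0, s2, s3, s5}
Sat(EX ~ready) = {s : some successor in {s0, s2, s3, s5}} = {s1, s2, s4, s5}
|Sat(EX ~ready)| = |{s1, s2, s4, s5}| = 4.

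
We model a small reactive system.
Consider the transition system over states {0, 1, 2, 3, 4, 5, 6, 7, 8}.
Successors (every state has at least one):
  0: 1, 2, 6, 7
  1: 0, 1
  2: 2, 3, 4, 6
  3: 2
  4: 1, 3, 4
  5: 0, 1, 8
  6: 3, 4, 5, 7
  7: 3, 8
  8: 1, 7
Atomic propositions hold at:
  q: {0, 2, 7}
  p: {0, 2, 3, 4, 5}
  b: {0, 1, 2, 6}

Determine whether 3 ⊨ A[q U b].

No

A[q U b]: least fixpoint, start Z0 = Sat(b) = {0, 1, 2, 6}, add states in Sat(q) with every successor in Z. Already a fixed point.
Sat(A[q U b]) = {0, 1, 2, 6}
3 ∉ Sat(A[q U b]) = {0, 1, 2, 6}, so the formula does not hold at 3.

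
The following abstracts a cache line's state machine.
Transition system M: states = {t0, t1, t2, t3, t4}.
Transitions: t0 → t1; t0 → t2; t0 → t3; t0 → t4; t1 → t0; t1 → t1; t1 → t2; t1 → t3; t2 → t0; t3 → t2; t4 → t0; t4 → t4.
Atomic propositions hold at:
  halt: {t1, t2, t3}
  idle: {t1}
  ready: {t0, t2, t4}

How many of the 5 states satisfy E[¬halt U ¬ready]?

Sat(¬halt) = {t0, t4}
Sat(¬ready) = {t1, t3}
E[¬halt U ¬ready]: least fixpoint, start Z0 = Sat(¬ready) = {t1, t3}, add states in Sat(¬halt) with some successor in Z. Z1 = {t0, t1, t3}; Z2 = {t0, t1, t3, t4}; fixed.
Sat(E[¬halt U ¬ready]) = {t0, t1, t3, t4}
|Sat(E[¬halt U ¬ready])| = |{t0, t1, t3, t4}| = 4.

4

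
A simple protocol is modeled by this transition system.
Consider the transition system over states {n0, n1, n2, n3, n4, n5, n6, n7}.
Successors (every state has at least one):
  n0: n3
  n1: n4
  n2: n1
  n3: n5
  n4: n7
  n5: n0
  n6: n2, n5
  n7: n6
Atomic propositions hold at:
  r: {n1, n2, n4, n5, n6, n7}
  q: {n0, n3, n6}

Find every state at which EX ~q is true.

{n1, n2, n3, n4, n6}

Sat(~q) = {n1, n2, n4, n5, n7}
Sat(EX ~q) = {s : some successor in {n1, n2, n4, n5, n7}} = {n1, n2, n3, n4, n6}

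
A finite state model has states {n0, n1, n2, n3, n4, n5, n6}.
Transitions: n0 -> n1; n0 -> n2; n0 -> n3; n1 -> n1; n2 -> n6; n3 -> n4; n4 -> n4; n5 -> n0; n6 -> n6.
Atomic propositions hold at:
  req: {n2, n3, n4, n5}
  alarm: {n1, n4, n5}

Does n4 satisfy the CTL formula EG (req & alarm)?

Yes

Sat(req & alarm) = {n4, n5}
EG (req & alarm): greatest fixpoint, start Z0 = {n4, n5}, keep only states in Sat with some successor in Z. Z1 = {n4}; fixed.
Sat(EG (req & alarm)) = {n4}
n4 ∈ Sat(EG (req & alarm)) = {n4}, so the formula holds at n4.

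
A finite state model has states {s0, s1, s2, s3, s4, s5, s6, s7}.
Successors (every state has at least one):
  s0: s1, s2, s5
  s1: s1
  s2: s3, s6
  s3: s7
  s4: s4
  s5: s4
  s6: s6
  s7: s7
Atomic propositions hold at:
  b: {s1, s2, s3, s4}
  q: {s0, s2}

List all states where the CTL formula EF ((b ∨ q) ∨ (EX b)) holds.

Sat(b ∨ q) = {s0, s1, s2, s3, s4}
Sat(EX b) = {s : some successor in {s1, s2, s3, s4}} = {s0, s1, s2, s4, s5}
Sat((b ∨ q) ∨ (EX b)) = {s0, s1, s2, s3, s4, s5}
EF ((b ∨ q) ∨ (EX b)): least fixpoint, start Z0 = {s0, s1, s2, s3, s4, s5}, add states with some successor in Z. Already a fixed point.
Sat(EF ((b ∨ q) ∨ (EX b))) = {s0, s1, s2, s3, s4, s5}

{s0, s1, s2, s3, s4, s5}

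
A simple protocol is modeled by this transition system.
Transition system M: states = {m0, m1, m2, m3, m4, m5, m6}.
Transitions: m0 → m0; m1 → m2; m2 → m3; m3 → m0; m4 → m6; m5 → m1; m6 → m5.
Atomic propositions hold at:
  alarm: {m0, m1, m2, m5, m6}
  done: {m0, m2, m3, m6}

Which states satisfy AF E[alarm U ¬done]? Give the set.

Sat(¬done) = {m1, m4, m5}
E[alarm U ¬done]: least fixpoint, start Z0 = Sat(¬done) = {m1, m4, m5}, add states in Sat(alarm) with some successor in Z. Z1 = {m1, m4, m5, m6}; fixed.
Sat(E[alarm U ¬done]) = {m1, m4, m5, m6}
AF E[alarm U ¬done]: least fixpoint, start Z0 = {m1, m4, m5, m6}, add states with every successor in Z. Already a fixed point.
Sat(AF E[alarm U ¬done]) = {m1, m4, m5, m6}

{m1, m4, m5, m6}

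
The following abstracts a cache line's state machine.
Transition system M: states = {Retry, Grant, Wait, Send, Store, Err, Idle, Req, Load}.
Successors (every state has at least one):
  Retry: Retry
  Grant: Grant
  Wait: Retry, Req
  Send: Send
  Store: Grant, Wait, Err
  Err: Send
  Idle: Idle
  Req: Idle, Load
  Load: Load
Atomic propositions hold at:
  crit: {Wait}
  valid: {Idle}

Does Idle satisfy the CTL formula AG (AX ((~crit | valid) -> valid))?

Yes

Sat(~crit) = {Retry, Grant, Send, Store, Err, Idle, Req, Load}
Sat(~crit | valid) = {Retry, Grant, Send, Store, Err, Idle, Req, Load}
Sat((~crit | valid) -> valid) = {Wait, Idle}
Sat(AX ((~crit | valid) -> valid)) = {s : every successor in {Wait, Idle}} = {Idle}
AG (AX ((~crit | valid) -> valid)): greatest fixpoint, start Z0 = {Idle}, keep only states in Sat with every successor in Z. Already a fixed point.
Sat(AG (AX ((~crit | valid) -> valid))) = {Idle}
Idle ∈ Sat(AG (AX ((~crit | valid) -> valid))) = {Idle}, so the formula holds at Idle.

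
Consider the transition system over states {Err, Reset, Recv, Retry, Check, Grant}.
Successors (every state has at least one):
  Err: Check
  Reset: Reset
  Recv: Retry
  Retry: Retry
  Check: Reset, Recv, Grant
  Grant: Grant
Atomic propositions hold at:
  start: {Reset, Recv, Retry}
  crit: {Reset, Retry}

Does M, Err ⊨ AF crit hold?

No

AF crit: least fixpoint, start Z0 = {Reset, Retry}, add states with every successor in Z. Z1 = {Reset, Recv, Retry}; fixed.
Sat(AF crit) = {Reset, Recv, Retry}
Err ∉ Sat(AF crit) = {Reset, Recv, Retry}, so the formula does not hold at Err.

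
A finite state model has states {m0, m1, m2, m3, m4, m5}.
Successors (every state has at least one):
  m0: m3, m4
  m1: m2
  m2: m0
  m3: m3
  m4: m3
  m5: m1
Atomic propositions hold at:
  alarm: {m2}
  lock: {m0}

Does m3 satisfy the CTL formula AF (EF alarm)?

No

EF alarm: least fixpoint, start Z0 = {m2}, add states with some successor in Z. Z1 = {m1, m2}; Z2 = {m1, m2, m5}; fixed.
Sat(EF alarm) = {m1, m2, m5}
AF (EF alarm): least fixpoint, start Z0 = {m1, m2, m5}, add states with every successor in Z. Already a fixed point.
Sat(AF (EF alarm)) = {m1, m2, m5}
m3 ∉ Sat(AF (EF alarm)) = {m1, m2, m5}, so the formula does not hold at m3.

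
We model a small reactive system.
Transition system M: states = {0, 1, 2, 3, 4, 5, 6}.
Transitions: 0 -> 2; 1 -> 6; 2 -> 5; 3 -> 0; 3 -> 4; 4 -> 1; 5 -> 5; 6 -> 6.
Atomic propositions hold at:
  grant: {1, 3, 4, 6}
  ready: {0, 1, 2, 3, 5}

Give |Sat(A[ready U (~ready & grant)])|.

Sat(~ready) = {4, 6}
Sat(~ready & grant) = {4, 6}
A[ready U (~ready & grant)]: least fixpoint, start Z0 = Sat((~ready & grant)) = {4, 6}, add states in Sat(ready) with every successor in Z. Z1 = {1, 4, 6}; fixed.
Sat(A[ready U (~ready & grant)]) = {1, 4, 6}
|Sat(A[ready U (~ready & grant)])| = |{1, 4, 6}| = 3.

3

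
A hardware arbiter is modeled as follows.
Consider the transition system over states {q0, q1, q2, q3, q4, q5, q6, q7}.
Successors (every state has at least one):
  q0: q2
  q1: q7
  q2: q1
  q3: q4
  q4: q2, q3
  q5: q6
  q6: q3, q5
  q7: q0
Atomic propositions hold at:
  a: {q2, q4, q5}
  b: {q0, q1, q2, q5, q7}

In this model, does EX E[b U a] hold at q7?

E[b U a]: least fixpoint, start Z0 = Sat(a) = {q2, q4, q5}, add states in Sat(b) with some successor in Z. Z1 = {q0, q2, q4, q5}; Z2 = {q0, q2, q4, q5, q7}; Z3 = {q0, q1, q2, q4, q5, q7}; fixed.
Sat(E[b U a]) = {q0, q1, q2, q4, q5, q7}
Sat(EX E[b U a]) = {s : some successor in {q0, q1, q2, q4, q5, q7}} = {q0, q1, q2, q3, q4, q6, q7}
q7 ∈ Sat(EX E[b U a]) = {q0, q1, q2, q3, q4, q6, q7}, so the formula holds at q7.

Yes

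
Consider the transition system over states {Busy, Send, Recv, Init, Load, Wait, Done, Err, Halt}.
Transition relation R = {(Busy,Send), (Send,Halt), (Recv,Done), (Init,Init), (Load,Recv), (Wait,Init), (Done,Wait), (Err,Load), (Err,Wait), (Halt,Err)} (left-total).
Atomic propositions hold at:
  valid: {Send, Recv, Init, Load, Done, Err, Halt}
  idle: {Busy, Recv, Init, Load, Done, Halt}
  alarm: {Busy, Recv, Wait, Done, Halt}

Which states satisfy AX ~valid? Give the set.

{Done}

Sat(~valid) = {Busy, Wait}
Sat(AX ~valid) = {s : every successor in {Busy, Wait}} = {Done}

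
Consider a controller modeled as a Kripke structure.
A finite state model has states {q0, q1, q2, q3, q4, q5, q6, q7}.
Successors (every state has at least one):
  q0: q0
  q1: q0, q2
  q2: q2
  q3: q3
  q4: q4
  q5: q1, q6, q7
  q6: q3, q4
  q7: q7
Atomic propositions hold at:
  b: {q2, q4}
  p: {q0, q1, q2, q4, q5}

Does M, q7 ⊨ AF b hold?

No

AF b: least fixpoint, start Z0 = {q2, q4}, add states with every successor in Z. Already a fixed point.
Sat(AF b) = {q2, q4}
q7 ∉ Sat(AF b) = {q2, q4}, so the formula does not hold at q7.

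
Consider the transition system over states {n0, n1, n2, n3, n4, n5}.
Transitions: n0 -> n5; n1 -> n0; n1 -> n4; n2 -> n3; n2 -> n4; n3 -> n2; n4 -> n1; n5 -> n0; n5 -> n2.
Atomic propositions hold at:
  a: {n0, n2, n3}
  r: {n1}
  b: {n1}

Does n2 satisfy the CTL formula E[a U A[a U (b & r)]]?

No

Sat(b & r) = {n1}
A[a U (b & r)]: least fixpoint, start Z0 = Sat((b & r)) = {n1}, add states in Sat(a) with every successor in Z. Already a fixed point.
Sat(A[a U (b & r)]) = {n1}
E[a U A[a U (b & r)]]: least fixpoint, start Z0 = Sat(A[a U (b & r)]) = {n1}, add states in Sat(a) with some successor in Z. Already a fixed point.
Sat(E[a U A[a U (b & r)]]) = {n1}
n2 ∉ Sat(E[a U A[a U (b & r)]]) = {n1}, so the formula does not hold at n2.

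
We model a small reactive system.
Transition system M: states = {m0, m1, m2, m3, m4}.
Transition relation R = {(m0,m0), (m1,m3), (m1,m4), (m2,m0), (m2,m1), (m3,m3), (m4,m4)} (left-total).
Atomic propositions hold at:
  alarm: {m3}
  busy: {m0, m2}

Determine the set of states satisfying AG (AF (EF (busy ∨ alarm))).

{m0, m3}

Sat(busy ∨ alarm) = {m0, m2, m3}
EF (busy ∨ alarm): least fixpoint, start Z0 = {m0, m2, m3}, add states with some successor in Z. Z1 = {m0, m1, m2, m3}; fixed.
Sat(EF (busy ∨ alarm)) = {m0, m1, m2, m3}
AF (EF (busy ∨ alarm)): least fixpoint, start Z0 = {m0, m1, m2, m3}, add states with every successor in Z. Already a fixed point.
Sat(AF (EF (busy ∨ alarm))) = {m0, m1, m2, m3}
AG (AF (EF (busy ∨ alarm))): greatest fixpoint, start Z0 = {m0, m1, m2, m3}, keep only states in Sat with every successor in Z. Z1 = {m0, m2, m3}; Z2 = {m0, m3}; fixed.
Sat(AG (AF (EF (busy ∨ alarm)))) = {m0, m3}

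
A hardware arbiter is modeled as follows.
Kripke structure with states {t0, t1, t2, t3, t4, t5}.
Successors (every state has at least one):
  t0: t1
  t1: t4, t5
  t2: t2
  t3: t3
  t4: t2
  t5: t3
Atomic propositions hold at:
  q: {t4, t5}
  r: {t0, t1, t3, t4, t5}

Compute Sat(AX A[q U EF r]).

{t0, t1, t3, t5}

EF r: least fixpoint, start Z0 = {t0, t1, t3, t4, t5}, add states with some successor in Z. Already a fixed point.
Sat(EF r) = {t0, t1, t3, t4, t5}
A[q U EF r]: least fixpoint, start Z0 = Sat(EF r) = {t0, t1, t3, t4, t5}, add states in Sat(q) with every successor in Z. Already a fixed point.
Sat(A[q U EF r]) = {t0, t1, t3, t4, t5}
Sat(AX A[q U EF r]) = {s : every successor in {t0, t1, t3, t4, t5}} = {t0, t1, t3, t5}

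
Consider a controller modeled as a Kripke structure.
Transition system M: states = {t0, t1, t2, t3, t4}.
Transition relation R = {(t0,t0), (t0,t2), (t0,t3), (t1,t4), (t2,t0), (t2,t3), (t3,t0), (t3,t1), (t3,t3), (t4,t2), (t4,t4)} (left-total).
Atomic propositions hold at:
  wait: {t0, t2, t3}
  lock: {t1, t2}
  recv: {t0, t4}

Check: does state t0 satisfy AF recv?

AF recv: least fixpoint, start Z0 = {t0, t4}, add states with every successor in Z. Z1 = {t0, t1, t4}; fixed.
Sat(AF recv) = {t0, t1, t4}
t0 ∈ Sat(AF recv) = {t0, t1, t4}, so the formula holds at t0.

Yes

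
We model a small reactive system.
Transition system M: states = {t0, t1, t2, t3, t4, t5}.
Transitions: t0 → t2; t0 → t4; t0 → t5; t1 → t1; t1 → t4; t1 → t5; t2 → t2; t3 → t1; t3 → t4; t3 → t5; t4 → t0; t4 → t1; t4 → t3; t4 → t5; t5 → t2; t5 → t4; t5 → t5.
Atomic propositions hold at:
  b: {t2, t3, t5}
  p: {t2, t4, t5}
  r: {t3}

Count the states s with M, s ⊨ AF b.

3

AF b: least fixpoint, start Z0 = {t2, t3, t5}, add states with every successor in Z. Already a fixed point.
Sat(AF b) = {t2, t3, t5}
|Sat(AF b)| = |{t2, t3, t5}| = 3.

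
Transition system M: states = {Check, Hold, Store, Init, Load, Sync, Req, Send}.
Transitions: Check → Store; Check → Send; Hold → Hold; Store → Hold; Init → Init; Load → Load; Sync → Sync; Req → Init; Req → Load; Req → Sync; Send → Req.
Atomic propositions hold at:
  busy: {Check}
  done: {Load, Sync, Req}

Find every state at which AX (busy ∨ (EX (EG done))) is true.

EG done: greatest fixpoint, start Z0 = {Load, Sync, Req}, keep only states in Sat with some successor in Z. Already a fixed point.
Sat(EG done) = {Load, Sync, Req}
Sat(EX (EG done)) = {s : some successor in {Load, Sync, Req}} = {Load, Sync, Req, Send}
Sat(busy ∨ (EX (EG done))) = {Check, Load, Sync, Req, Send}
Sat(AX (busy ∨ (EX (EG done)))) = {s : every successor in {Check, Load, Sync, Req, Send}} = {Load, Sync, Send}

{Load, Sync, Send}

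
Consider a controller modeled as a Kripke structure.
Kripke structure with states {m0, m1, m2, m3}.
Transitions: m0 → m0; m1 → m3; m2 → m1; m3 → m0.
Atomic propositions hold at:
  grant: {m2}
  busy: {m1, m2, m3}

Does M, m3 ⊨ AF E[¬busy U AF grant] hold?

No

Sat(¬busy) = {m0}
AF grant: least fixpoint, start Z0 = {m2}, add states with every successor in Z. Already a fixed point.
Sat(AF grant) = {m2}
E[¬busy U AF grant]: least fixpoint, start Z0 = Sat(AF grant) = {m2}, add states in Sat(¬busy) with some successor in Z. Already a fixed point.
Sat(E[¬busy U AF grant]) = {m2}
AF E[¬busy U AF grant]: least fixpoint, start Z0 = {m2}, add states with every successor in Z. Already a fixed point.
Sat(AF E[¬busy U AF grant]) = {m2}
m3 ∉ Sat(AF E[¬busy U AF grant]) = {m2}, so the formula does not hold at m3.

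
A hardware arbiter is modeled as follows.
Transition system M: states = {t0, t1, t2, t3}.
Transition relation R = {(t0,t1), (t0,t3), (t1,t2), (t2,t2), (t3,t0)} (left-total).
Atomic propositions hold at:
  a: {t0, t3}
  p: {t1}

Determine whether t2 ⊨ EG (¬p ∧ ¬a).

Sat(¬p) = {t0, t2, t3}
Sat(¬a) = {t1, t2}
Sat(¬p ∧ ¬a) = {t2}
EG (¬p ∧ ¬a): greatest fixpoint, start Z0 = {t2}, keep only states in Sat with some successor in Z. Already a fixed point.
Sat(EG (¬p ∧ ¬a)) = {t2}
t2 ∈ Sat(EG (¬p ∧ ¬a)) = {t2}, so the formula holds at t2.

Yes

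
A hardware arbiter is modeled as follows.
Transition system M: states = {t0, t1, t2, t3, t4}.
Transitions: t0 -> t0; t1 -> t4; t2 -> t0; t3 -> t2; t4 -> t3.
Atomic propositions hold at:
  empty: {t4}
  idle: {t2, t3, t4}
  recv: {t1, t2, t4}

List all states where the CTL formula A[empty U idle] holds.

A[empty U idle]: least fixpoint, start Z0 = Sat(idle) = {t2, t3, t4}, add states in Sat(empty) with every successor in Z. Already a fixed point.
Sat(A[empty U idle]) = {t2, t3, t4}

{t2, t3, t4}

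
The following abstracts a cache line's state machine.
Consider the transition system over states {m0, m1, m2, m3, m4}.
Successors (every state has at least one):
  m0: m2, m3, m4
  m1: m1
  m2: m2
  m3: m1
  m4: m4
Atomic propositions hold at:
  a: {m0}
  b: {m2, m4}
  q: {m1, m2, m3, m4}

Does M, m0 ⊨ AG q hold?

AG q: greatest fixpoint, start Z0 = {m1, m2, m3, m4}, keep only states in Sat with every successor in Z. Already a fixed point.
Sat(AG q) = {m1, m2, m3, m4}
m0 ∉ Sat(AG q) = {m1, m2, m3, m4}, so the formula does not hold at m0.

No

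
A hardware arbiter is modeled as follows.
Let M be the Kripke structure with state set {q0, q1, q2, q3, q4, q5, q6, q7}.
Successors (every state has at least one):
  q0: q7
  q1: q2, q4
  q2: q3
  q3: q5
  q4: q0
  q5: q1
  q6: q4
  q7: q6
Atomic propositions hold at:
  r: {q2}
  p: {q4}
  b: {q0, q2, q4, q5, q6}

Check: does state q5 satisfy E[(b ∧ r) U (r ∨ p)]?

Sat(b ∧ r) = {q2}
Sat(r ∨ p) = {q2, q4}
E[(b ∧ r) U (r ∨ p)]: least fixpoint, start Z0 = Sat((r ∨ p)) = {q2, q4}, add states in Sat(b ∧ r) with some successor in Z. Already a fixed point.
Sat(E[(b ∧ r) U (r ∨ p)]) = {q2, q4}
q5 ∉ Sat(E[(b ∧ r) U (r ∨ p)]) = {q2, q4}, so the formula does not hold at q5.

No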